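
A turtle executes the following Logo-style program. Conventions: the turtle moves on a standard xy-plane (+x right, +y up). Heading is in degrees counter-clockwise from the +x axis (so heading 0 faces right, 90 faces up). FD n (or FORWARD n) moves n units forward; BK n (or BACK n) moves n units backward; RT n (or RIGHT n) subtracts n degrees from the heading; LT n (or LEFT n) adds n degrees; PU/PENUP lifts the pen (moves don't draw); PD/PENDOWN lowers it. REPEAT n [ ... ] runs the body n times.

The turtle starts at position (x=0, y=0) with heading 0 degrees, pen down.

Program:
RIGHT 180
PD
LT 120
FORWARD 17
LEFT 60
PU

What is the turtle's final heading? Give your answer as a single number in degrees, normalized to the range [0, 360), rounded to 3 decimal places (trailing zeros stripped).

Answer: 0

Derivation:
Executing turtle program step by step:
Start: pos=(0,0), heading=0, pen down
RT 180: heading 0 -> 180
PD: pen down
LT 120: heading 180 -> 300
FD 17: (0,0) -> (8.5,-14.722) [heading=300, draw]
LT 60: heading 300 -> 0
PU: pen up
Final: pos=(8.5,-14.722), heading=0, 1 segment(s) drawn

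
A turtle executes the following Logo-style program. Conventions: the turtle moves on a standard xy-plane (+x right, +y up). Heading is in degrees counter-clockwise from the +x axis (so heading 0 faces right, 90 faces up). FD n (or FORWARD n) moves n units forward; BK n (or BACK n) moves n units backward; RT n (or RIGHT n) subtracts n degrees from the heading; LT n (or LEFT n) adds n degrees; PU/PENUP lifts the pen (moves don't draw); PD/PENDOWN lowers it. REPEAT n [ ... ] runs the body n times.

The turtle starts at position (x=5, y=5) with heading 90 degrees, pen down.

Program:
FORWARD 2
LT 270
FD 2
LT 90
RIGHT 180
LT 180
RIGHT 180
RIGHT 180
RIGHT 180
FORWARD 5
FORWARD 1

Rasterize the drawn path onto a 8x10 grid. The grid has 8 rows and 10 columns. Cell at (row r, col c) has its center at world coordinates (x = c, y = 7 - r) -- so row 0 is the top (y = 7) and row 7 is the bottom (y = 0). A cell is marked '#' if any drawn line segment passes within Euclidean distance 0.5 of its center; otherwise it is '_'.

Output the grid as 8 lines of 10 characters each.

Answer: _____###__
_____#_#__
_____#_#__
_______#__
_______#__
_______#__
_______#__
__________

Derivation:
Segment 0: (5,5) -> (5,7)
Segment 1: (5,7) -> (7,7)
Segment 2: (7,7) -> (7,2)
Segment 3: (7,2) -> (7,1)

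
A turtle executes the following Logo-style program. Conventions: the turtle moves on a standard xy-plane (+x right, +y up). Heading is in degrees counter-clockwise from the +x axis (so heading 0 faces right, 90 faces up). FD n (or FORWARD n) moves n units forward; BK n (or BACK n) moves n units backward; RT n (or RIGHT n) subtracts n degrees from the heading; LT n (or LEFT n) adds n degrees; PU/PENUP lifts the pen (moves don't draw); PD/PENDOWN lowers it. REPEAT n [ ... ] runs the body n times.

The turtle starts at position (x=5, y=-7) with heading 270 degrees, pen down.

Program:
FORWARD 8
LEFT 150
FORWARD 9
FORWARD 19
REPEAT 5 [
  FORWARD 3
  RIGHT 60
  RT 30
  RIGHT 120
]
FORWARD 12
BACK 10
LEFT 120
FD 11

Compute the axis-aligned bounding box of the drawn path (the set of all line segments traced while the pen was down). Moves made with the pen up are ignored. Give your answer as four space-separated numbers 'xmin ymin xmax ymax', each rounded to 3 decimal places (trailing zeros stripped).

Answer: 5 -15 20.902 21.249

Derivation:
Executing turtle program step by step:
Start: pos=(5,-7), heading=270, pen down
FD 8: (5,-7) -> (5,-15) [heading=270, draw]
LT 150: heading 270 -> 60
FD 9: (5,-15) -> (9.5,-7.206) [heading=60, draw]
FD 19: (9.5,-7.206) -> (19,9.249) [heading=60, draw]
REPEAT 5 [
  -- iteration 1/5 --
  FD 3: (19,9.249) -> (20.5,11.847) [heading=60, draw]
  RT 60: heading 60 -> 0
  RT 30: heading 0 -> 330
  RT 120: heading 330 -> 210
  -- iteration 2/5 --
  FD 3: (20.5,11.847) -> (17.902,10.347) [heading=210, draw]
  RT 60: heading 210 -> 150
  RT 30: heading 150 -> 120
  RT 120: heading 120 -> 0
  -- iteration 3/5 --
  FD 3: (17.902,10.347) -> (20.902,10.347) [heading=0, draw]
  RT 60: heading 0 -> 300
  RT 30: heading 300 -> 270
  RT 120: heading 270 -> 150
  -- iteration 4/5 --
  FD 3: (20.902,10.347) -> (18.304,11.847) [heading=150, draw]
  RT 60: heading 150 -> 90
  RT 30: heading 90 -> 60
  RT 120: heading 60 -> 300
  -- iteration 5/5 --
  FD 3: (18.304,11.847) -> (19.804,9.249) [heading=300, draw]
  RT 60: heading 300 -> 240
  RT 30: heading 240 -> 210
  RT 120: heading 210 -> 90
]
FD 12: (19.804,9.249) -> (19.804,21.249) [heading=90, draw]
BK 10: (19.804,21.249) -> (19.804,11.249) [heading=90, draw]
LT 120: heading 90 -> 210
FD 11: (19.804,11.249) -> (10.278,5.749) [heading=210, draw]
Final: pos=(10.278,5.749), heading=210, 11 segment(s) drawn

Segment endpoints: x in {5, 5, 9.5, 10.278, 17.902, 18.304, 19, 19.804, 19.804, 20.5, 20.902}, y in {-15, -7.206, -7, 5.749, 9.249, 10.347, 11.249, 11.847, 21.249}
xmin=5, ymin=-15, xmax=20.902, ymax=21.249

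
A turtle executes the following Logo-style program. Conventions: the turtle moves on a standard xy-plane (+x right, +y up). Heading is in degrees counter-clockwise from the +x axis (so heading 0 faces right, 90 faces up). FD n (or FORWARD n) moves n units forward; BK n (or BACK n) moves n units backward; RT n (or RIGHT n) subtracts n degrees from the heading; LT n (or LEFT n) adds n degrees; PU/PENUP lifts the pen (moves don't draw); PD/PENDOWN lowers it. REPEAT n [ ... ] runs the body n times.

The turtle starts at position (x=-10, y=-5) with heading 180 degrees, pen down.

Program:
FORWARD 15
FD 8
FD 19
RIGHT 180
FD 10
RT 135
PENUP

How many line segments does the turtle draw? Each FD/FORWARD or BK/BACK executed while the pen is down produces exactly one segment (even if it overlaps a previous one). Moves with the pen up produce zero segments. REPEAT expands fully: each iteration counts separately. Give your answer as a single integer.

Answer: 4

Derivation:
Executing turtle program step by step:
Start: pos=(-10,-5), heading=180, pen down
FD 15: (-10,-5) -> (-25,-5) [heading=180, draw]
FD 8: (-25,-5) -> (-33,-5) [heading=180, draw]
FD 19: (-33,-5) -> (-52,-5) [heading=180, draw]
RT 180: heading 180 -> 0
FD 10: (-52,-5) -> (-42,-5) [heading=0, draw]
RT 135: heading 0 -> 225
PU: pen up
Final: pos=(-42,-5), heading=225, 4 segment(s) drawn
Segments drawn: 4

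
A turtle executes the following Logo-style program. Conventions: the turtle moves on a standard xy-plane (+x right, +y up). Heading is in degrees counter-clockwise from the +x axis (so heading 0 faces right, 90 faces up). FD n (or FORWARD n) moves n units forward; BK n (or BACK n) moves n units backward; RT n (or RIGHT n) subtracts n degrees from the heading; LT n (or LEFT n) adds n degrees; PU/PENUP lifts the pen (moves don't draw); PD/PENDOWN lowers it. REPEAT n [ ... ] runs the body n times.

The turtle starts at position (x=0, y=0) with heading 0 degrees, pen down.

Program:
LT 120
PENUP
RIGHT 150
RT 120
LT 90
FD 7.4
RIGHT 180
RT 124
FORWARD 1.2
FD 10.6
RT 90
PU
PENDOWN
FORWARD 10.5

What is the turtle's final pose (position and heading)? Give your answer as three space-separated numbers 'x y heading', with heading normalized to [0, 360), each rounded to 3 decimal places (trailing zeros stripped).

Answer: 14.739 -17.706 266

Derivation:
Executing turtle program step by step:
Start: pos=(0,0), heading=0, pen down
LT 120: heading 0 -> 120
PU: pen up
RT 150: heading 120 -> 330
RT 120: heading 330 -> 210
LT 90: heading 210 -> 300
FD 7.4: (0,0) -> (3.7,-6.409) [heading=300, move]
RT 180: heading 300 -> 120
RT 124: heading 120 -> 356
FD 1.2: (3.7,-6.409) -> (4.897,-6.492) [heading=356, move]
FD 10.6: (4.897,-6.492) -> (15.471,-7.232) [heading=356, move]
RT 90: heading 356 -> 266
PU: pen up
PD: pen down
FD 10.5: (15.471,-7.232) -> (14.739,-17.706) [heading=266, draw]
Final: pos=(14.739,-17.706), heading=266, 1 segment(s) drawn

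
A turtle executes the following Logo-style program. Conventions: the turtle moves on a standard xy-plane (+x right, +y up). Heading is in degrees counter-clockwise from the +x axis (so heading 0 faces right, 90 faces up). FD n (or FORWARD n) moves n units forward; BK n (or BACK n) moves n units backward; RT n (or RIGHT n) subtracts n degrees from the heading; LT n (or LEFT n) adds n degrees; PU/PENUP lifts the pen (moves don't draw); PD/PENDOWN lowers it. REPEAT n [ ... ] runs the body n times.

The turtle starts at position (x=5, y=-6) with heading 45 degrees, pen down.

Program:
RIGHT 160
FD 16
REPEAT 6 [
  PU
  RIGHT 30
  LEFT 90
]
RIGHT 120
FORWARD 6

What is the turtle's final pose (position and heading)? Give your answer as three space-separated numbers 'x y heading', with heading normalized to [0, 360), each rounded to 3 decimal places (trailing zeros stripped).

Answer: -5.203 -15.586 125

Derivation:
Executing turtle program step by step:
Start: pos=(5,-6), heading=45, pen down
RT 160: heading 45 -> 245
FD 16: (5,-6) -> (-1.762,-20.501) [heading=245, draw]
REPEAT 6 [
  -- iteration 1/6 --
  PU: pen up
  RT 30: heading 245 -> 215
  LT 90: heading 215 -> 305
  -- iteration 2/6 --
  PU: pen up
  RT 30: heading 305 -> 275
  LT 90: heading 275 -> 5
  -- iteration 3/6 --
  PU: pen up
  RT 30: heading 5 -> 335
  LT 90: heading 335 -> 65
  -- iteration 4/6 --
  PU: pen up
  RT 30: heading 65 -> 35
  LT 90: heading 35 -> 125
  -- iteration 5/6 --
  PU: pen up
  RT 30: heading 125 -> 95
  LT 90: heading 95 -> 185
  -- iteration 6/6 --
  PU: pen up
  RT 30: heading 185 -> 155
  LT 90: heading 155 -> 245
]
RT 120: heading 245 -> 125
FD 6: (-1.762,-20.501) -> (-5.203,-15.586) [heading=125, move]
Final: pos=(-5.203,-15.586), heading=125, 1 segment(s) drawn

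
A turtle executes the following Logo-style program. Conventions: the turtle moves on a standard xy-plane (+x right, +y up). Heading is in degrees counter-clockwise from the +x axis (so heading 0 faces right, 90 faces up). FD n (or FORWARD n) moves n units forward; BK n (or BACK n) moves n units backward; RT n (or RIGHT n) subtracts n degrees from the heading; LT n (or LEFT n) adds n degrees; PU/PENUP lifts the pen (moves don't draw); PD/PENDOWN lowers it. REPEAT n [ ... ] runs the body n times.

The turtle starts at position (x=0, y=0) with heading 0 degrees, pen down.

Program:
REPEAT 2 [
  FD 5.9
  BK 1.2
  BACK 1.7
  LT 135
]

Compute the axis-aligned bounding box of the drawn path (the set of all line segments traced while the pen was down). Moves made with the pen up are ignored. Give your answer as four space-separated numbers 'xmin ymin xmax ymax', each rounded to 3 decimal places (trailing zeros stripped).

Answer: -1.172 0 5.9 4.172

Derivation:
Executing turtle program step by step:
Start: pos=(0,0), heading=0, pen down
REPEAT 2 [
  -- iteration 1/2 --
  FD 5.9: (0,0) -> (5.9,0) [heading=0, draw]
  BK 1.2: (5.9,0) -> (4.7,0) [heading=0, draw]
  BK 1.7: (4.7,0) -> (3,0) [heading=0, draw]
  LT 135: heading 0 -> 135
  -- iteration 2/2 --
  FD 5.9: (3,0) -> (-1.172,4.172) [heading=135, draw]
  BK 1.2: (-1.172,4.172) -> (-0.323,3.323) [heading=135, draw]
  BK 1.7: (-0.323,3.323) -> (0.879,2.121) [heading=135, draw]
  LT 135: heading 135 -> 270
]
Final: pos=(0.879,2.121), heading=270, 6 segment(s) drawn

Segment endpoints: x in {-1.172, -0.323, 0, 0.879, 3, 4.7, 5.9}, y in {0, 2.121, 3.323, 4.172}
xmin=-1.172, ymin=0, xmax=5.9, ymax=4.172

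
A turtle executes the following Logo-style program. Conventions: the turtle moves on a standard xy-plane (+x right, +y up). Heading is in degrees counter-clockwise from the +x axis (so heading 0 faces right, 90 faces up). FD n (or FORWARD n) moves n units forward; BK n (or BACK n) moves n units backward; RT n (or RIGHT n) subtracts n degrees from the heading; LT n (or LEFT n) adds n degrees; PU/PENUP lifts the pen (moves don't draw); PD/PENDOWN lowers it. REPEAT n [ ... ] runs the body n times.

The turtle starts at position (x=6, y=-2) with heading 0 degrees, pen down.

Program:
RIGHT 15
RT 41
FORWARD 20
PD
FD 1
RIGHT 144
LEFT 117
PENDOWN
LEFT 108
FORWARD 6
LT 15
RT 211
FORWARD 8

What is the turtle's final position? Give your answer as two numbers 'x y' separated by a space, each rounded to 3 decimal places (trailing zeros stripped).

Answer: 15.279 -18.126

Derivation:
Executing turtle program step by step:
Start: pos=(6,-2), heading=0, pen down
RT 15: heading 0 -> 345
RT 41: heading 345 -> 304
FD 20: (6,-2) -> (17.184,-18.581) [heading=304, draw]
PD: pen down
FD 1: (17.184,-18.581) -> (17.743,-19.41) [heading=304, draw]
RT 144: heading 304 -> 160
LT 117: heading 160 -> 277
PD: pen down
LT 108: heading 277 -> 25
FD 6: (17.743,-19.41) -> (23.181,-16.874) [heading=25, draw]
LT 15: heading 25 -> 40
RT 211: heading 40 -> 189
FD 8: (23.181,-16.874) -> (15.279,-18.126) [heading=189, draw]
Final: pos=(15.279,-18.126), heading=189, 4 segment(s) drawn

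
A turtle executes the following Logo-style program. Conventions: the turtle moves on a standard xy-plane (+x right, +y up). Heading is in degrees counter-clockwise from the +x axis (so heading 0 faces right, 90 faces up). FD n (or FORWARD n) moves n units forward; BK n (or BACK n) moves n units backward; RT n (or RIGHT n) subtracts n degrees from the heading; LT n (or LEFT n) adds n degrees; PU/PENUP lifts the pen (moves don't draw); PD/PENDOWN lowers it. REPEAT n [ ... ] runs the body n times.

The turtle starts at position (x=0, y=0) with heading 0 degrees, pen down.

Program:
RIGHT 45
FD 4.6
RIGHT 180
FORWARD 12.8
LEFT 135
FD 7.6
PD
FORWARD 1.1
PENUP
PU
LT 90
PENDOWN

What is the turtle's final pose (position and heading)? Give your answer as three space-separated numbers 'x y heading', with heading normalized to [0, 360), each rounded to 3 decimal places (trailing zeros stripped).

Answer: -5.798 -2.902 0

Derivation:
Executing turtle program step by step:
Start: pos=(0,0), heading=0, pen down
RT 45: heading 0 -> 315
FD 4.6: (0,0) -> (3.253,-3.253) [heading=315, draw]
RT 180: heading 315 -> 135
FD 12.8: (3.253,-3.253) -> (-5.798,5.798) [heading=135, draw]
LT 135: heading 135 -> 270
FD 7.6: (-5.798,5.798) -> (-5.798,-1.802) [heading=270, draw]
PD: pen down
FD 1.1: (-5.798,-1.802) -> (-5.798,-2.902) [heading=270, draw]
PU: pen up
PU: pen up
LT 90: heading 270 -> 0
PD: pen down
Final: pos=(-5.798,-2.902), heading=0, 4 segment(s) drawn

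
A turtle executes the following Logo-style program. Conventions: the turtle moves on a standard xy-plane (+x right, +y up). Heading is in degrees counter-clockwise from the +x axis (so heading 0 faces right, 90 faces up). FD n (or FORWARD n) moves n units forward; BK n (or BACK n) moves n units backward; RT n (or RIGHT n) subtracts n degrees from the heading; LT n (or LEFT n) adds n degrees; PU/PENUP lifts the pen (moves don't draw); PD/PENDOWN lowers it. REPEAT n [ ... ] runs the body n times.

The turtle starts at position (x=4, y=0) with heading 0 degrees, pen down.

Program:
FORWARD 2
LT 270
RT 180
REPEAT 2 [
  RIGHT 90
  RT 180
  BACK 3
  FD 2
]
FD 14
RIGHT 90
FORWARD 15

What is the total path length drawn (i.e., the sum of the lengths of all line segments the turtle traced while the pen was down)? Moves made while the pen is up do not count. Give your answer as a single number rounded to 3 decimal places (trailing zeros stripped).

Executing turtle program step by step:
Start: pos=(4,0), heading=0, pen down
FD 2: (4,0) -> (6,0) [heading=0, draw]
LT 270: heading 0 -> 270
RT 180: heading 270 -> 90
REPEAT 2 [
  -- iteration 1/2 --
  RT 90: heading 90 -> 0
  RT 180: heading 0 -> 180
  BK 3: (6,0) -> (9,0) [heading=180, draw]
  FD 2: (9,0) -> (7,0) [heading=180, draw]
  -- iteration 2/2 --
  RT 90: heading 180 -> 90
  RT 180: heading 90 -> 270
  BK 3: (7,0) -> (7,3) [heading=270, draw]
  FD 2: (7,3) -> (7,1) [heading=270, draw]
]
FD 14: (7,1) -> (7,-13) [heading=270, draw]
RT 90: heading 270 -> 180
FD 15: (7,-13) -> (-8,-13) [heading=180, draw]
Final: pos=(-8,-13), heading=180, 7 segment(s) drawn

Segment lengths:
  seg 1: (4,0) -> (6,0), length = 2
  seg 2: (6,0) -> (9,0), length = 3
  seg 3: (9,0) -> (7,0), length = 2
  seg 4: (7,0) -> (7,3), length = 3
  seg 5: (7,3) -> (7,1), length = 2
  seg 6: (7,1) -> (7,-13), length = 14
  seg 7: (7,-13) -> (-8,-13), length = 15
Total = 41

Answer: 41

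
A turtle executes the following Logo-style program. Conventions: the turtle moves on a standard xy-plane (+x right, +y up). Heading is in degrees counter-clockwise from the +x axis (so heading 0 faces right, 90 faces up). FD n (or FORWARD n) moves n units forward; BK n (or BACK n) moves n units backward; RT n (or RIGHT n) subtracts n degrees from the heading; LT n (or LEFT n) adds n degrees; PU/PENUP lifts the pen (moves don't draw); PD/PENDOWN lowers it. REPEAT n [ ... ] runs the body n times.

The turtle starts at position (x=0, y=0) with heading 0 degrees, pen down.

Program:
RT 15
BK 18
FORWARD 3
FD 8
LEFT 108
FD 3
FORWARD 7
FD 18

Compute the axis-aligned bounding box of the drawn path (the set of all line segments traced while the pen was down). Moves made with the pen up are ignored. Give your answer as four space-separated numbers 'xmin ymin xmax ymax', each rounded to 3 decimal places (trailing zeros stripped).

Executing turtle program step by step:
Start: pos=(0,0), heading=0, pen down
RT 15: heading 0 -> 345
BK 18: (0,0) -> (-17.387,4.659) [heading=345, draw]
FD 3: (-17.387,4.659) -> (-14.489,3.882) [heading=345, draw]
FD 8: (-14.489,3.882) -> (-6.761,1.812) [heading=345, draw]
LT 108: heading 345 -> 93
FD 3: (-6.761,1.812) -> (-6.918,4.808) [heading=93, draw]
FD 7: (-6.918,4.808) -> (-7.285,11.798) [heading=93, draw]
FD 18: (-7.285,11.798) -> (-8.227,29.773) [heading=93, draw]
Final: pos=(-8.227,29.773), heading=93, 6 segment(s) drawn

Segment endpoints: x in {-17.387, -14.489, -8.227, -7.285, -6.918, -6.761, 0}, y in {0, 1.812, 3.882, 4.659, 4.808, 11.798, 29.773}
xmin=-17.387, ymin=0, xmax=0, ymax=29.773

Answer: -17.387 0 0 29.773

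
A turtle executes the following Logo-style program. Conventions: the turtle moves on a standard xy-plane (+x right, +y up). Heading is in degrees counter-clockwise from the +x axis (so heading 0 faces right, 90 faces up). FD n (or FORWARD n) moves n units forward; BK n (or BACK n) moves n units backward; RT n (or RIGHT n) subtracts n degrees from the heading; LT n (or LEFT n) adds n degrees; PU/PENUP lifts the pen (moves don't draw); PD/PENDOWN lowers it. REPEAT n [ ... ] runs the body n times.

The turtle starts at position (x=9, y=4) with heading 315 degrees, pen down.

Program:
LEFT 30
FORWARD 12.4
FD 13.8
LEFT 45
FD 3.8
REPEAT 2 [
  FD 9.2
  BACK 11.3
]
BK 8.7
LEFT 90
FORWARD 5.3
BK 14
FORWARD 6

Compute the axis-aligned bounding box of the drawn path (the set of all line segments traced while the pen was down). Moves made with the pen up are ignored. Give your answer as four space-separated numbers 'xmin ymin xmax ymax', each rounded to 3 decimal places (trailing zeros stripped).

Executing turtle program step by step:
Start: pos=(9,4), heading=315, pen down
LT 30: heading 315 -> 345
FD 12.4: (9,4) -> (20.977,0.791) [heading=345, draw]
FD 13.8: (20.977,0.791) -> (34.307,-2.781) [heading=345, draw]
LT 45: heading 345 -> 30
FD 3.8: (34.307,-2.781) -> (37.598,-0.881) [heading=30, draw]
REPEAT 2 [
  -- iteration 1/2 --
  FD 9.2: (37.598,-0.881) -> (45.566,3.719) [heading=30, draw]
  BK 11.3: (45.566,3.719) -> (35.779,-1.931) [heading=30, draw]
  -- iteration 2/2 --
  FD 9.2: (35.779,-1.931) -> (43.747,2.669) [heading=30, draw]
  BK 11.3: (43.747,2.669) -> (33.961,-2.981) [heading=30, draw]
]
BK 8.7: (33.961,-2.981) -> (26.426,-7.331) [heading=30, draw]
LT 90: heading 30 -> 120
FD 5.3: (26.426,-7.331) -> (23.776,-2.741) [heading=120, draw]
BK 14: (23.776,-2.741) -> (30.776,-14.865) [heading=120, draw]
FD 6: (30.776,-14.865) -> (27.776,-9.669) [heading=120, draw]
Final: pos=(27.776,-9.669), heading=120, 11 segment(s) drawn

Segment endpoints: x in {9, 20.977, 23.776, 26.426, 27.776, 30.776, 33.961, 34.307, 35.779, 37.598, 43.747, 45.566}, y in {-14.865, -9.669, -7.331, -2.981, -2.781, -2.741, -1.931, -0.881, 0.791, 2.669, 3.719, 4}
xmin=9, ymin=-14.865, xmax=45.566, ymax=4

Answer: 9 -14.865 45.566 4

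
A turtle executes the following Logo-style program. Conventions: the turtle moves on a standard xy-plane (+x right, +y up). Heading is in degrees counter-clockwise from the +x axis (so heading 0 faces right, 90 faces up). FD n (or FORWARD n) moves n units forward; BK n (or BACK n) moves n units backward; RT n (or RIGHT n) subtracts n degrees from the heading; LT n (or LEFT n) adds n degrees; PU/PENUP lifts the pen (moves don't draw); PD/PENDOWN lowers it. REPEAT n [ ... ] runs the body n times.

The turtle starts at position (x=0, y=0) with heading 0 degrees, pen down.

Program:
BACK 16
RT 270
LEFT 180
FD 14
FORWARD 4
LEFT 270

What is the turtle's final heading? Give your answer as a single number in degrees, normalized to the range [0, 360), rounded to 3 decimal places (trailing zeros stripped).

Executing turtle program step by step:
Start: pos=(0,0), heading=0, pen down
BK 16: (0,0) -> (-16,0) [heading=0, draw]
RT 270: heading 0 -> 90
LT 180: heading 90 -> 270
FD 14: (-16,0) -> (-16,-14) [heading=270, draw]
FD 4: (-16,-14) -> (-16,-18) [heading=270, draw]
LT 270: heading 270 -> 180
Final: pos=(-16,-18), heading=180, 3 segment(s) drawn

Answer: 180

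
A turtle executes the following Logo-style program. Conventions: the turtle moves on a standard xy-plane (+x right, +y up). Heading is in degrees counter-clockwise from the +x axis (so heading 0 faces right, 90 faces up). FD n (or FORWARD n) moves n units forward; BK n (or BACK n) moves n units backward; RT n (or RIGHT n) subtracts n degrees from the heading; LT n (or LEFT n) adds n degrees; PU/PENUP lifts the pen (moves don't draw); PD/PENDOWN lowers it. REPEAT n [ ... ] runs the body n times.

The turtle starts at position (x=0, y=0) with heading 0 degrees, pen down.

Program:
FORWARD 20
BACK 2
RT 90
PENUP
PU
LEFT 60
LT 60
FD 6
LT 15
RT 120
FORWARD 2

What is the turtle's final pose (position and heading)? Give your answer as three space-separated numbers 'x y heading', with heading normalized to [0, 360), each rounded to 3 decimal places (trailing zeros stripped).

Executing turtle program step by step:
Start: pos=(0,0), heading=0, pen down
FD 20: (0,0) -> (20,0) [heading=0, draw]
BK 2: (20,0) -> (18,0) [heading=0, draw]
RT 90: heading 0 -> 270
PU: pen up
PU: pen up
LT 60: heading 270 -> 330
LT 60: heading 330 -> 30
FD 6: (18,0) -> (23.196,3) [heading=30, move]
LT 15: heading 30 -> 45
RT 120: heading 45 -> 285
FD 2: (23.196,3) -> (23.714,1.068) [heading=285, move]
Final: pos=(23.714,1.068), heading=285, 2 segment(s) drawn

Answer: 23.714 1.068 285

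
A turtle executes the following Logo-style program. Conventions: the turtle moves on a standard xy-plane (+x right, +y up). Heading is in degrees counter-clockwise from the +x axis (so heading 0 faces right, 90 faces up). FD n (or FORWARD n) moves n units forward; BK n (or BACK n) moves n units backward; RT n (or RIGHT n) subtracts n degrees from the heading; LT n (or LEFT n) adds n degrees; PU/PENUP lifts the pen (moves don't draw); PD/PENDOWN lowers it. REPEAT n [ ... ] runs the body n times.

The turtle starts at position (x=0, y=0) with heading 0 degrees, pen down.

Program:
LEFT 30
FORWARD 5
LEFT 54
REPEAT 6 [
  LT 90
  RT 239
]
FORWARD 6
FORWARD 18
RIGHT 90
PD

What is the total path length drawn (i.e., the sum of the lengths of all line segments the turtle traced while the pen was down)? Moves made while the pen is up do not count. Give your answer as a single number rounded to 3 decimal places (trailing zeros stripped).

Answer: 29

Derivation:
Executing turtle program step by step:
Start: pos=(0,0), heading=0, pen down
LT 30: heading 0 -> 30
FD 5: (0,0) -> (4.33,2.5) [heading=30, draw]
LT 54: heading 30 -> 84
REPEAT 6 [
  -- iteration 1/6 --
  LT 90: heading 84 -> 174
  RT 239: heading 174 -> 295
  -- iteration 2/6 --
  LT 90: heading 295 -> 25
  RT 239: heading 25 -> 146
  -- iteration 3/6 --
  LT 90: heading 146 -> 236
  RT 239: heading 236 -> 357
  -- iteration 4/6 --
  LT 90: heading 357 -> 87
  RT 239: heading 87 -> 208
  -- iteration 5/6 --
  LT 90: heading 208 -> 298
  RT 239: heading 298 -> 59
  -- iteration 6/6 --
  LT 90: heading 59 -> 149
  RT 239: heading 149 -> 270
]
FD 6: (4.33,2.5) -> (4.33,-3.5) [heading=270, draw]
FD 18: (4.33,-3.5) -> (4.33,-21.5) [heading=270, draw]
RT 90: heading 270 -> 180
PD: pen down
Final: pos=(4.33,-21.5), heading=180, 3 segment(s) drawn

Segment lengths:
  seg 1: (0,0) -> (4.33,2.5), length = 5
  seg 2: (4.33,2.5) -> (4.33,-3.5), length = 6
  seg 3: (4.33,-3.5) -> (4.33,-21.5), length = 18
Total = 29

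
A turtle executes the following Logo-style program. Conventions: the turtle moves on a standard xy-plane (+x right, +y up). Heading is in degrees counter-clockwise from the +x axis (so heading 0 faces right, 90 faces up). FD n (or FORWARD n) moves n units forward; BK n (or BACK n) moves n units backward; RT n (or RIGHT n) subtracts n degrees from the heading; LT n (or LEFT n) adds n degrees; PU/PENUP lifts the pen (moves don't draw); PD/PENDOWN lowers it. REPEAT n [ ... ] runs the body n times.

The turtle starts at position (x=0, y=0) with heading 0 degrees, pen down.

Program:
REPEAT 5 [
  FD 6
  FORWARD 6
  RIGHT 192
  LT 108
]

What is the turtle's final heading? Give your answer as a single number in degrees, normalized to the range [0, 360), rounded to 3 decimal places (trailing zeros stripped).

Executing turtle program step by step:
Start: pos=(0,0), heading=0, pen down
REPEAT 5 [
  -- iteration 1/5 --
  FD 6: (0,0) -> (6,0) [heading=0, draw]
  FD 6: (6,0) -> (12,0) [heading=0, draw]
  RT 192: heading 0 -> 168
  LT 108: heading 168 -> 276
  -- iteration 2/5 --
  FD 6: (12,0) -> (12.627,-5.967) [heading=276, draw]
  FD 6: (12.627,-5.967) -> (13.254,-11.934) [heading=276, draw]
  RT 192: heading 276 -> 84
  LT 108: heading 84 -> 192
  -- iteration 3/5 --
  FD 6: (13.254,-11.934) -> (7.385,-13.182) [heading=192, draw]
  FD 6: (7.385,-13.182) -> (1.517,-14.429) [heading=192, draw]
  RT 192: heading 192 -> 0
  LT 108: heading 0 -> 108
  -- iteration 4/5 --
  FD 6: (1.517,-14.429) -> (-0.338,-8.723) [heading=108, draw]
  FD 6: (-0.338,-8.723) -> (-2.192,-3.017) [heading=108, draw]
  RT 192: heading 108 -> 276
  LT 108: heading 276 -> 24
  -- iteration 5/5 --
  FD 6: (-2.192,-3.017) -> (3.29,-0.576) [heading=24, draw]
  FD 6: (3.29,-0.576) -> (8.771,1.864) [heading=24, draw]
  RT 192: heading 24 -> 192
  LT 108: heading 192 -> 300
]
Final: pos=(8.771,1.864), heading=300, 10 segment(s) drawn

Answer: 300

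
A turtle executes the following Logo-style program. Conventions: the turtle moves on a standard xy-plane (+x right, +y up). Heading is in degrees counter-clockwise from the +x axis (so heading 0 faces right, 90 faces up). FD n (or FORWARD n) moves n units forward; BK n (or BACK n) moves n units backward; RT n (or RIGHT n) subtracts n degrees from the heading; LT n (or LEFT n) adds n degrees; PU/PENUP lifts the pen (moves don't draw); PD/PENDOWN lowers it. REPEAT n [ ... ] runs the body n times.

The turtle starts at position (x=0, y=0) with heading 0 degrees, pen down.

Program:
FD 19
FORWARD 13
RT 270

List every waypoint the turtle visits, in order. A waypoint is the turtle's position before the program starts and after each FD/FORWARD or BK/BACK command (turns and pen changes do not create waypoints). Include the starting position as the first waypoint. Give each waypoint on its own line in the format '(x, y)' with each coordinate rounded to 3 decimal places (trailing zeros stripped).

Executing turtle program step by step:
Start: pos=(0,0), heading=0, pen down
FD 19: (0,0) -> (19,0) [heading=0, draw]
FD 13: (19,0) -> (32,0) [heading=0, draw]
RT 270: heading 0 -> 90
Final: pos=(32,0), heading=90, 2 segment(s) drawn
Waypoints (3 total):
(0, 0)
(19, 0)
(32, 0)

Answer: (0, 0)
(19, 0)
(32, 0)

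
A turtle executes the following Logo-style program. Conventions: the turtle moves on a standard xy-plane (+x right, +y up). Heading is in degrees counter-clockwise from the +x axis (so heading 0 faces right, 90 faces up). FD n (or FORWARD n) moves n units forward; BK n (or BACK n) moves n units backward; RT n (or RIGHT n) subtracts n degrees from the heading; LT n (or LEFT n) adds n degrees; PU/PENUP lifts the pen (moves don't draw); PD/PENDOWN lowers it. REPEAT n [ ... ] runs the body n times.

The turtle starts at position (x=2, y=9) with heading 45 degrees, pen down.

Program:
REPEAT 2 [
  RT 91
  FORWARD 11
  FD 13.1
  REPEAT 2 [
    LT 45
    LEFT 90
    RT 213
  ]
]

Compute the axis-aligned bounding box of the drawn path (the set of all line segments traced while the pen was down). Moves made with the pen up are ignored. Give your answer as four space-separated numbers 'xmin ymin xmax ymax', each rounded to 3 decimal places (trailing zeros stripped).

Executing turtle program step by step:
Start: pos=(2,9), heading=45, pen down
REPEAT 2 [
  -- iteration 1/2 --
  RT 91: heading 45 -> 314
  FD 11: (2,9) -> (9.641,1.087) [heading=314, draw]
  FD 13.1: (9.641,1.087) -> (18.741,-8.336) [heading=314, draw]
  REPEAT 2 [
    -- iteration 1/2 --
    LT 45: heading 314 -> 359
    LT 90: heading 359 -> 89
    RT 213: heading 89 -> 236
    -- iteration 2/2 --
    LT 45: heading 236 -> 281
    LT 90: heading 281 -> 11
    RT 213: heading 11 -> 158
  ]
  -- iteration 2/2 --
  RT 91: heading 158 -> 67
  FD 11: (18.741,-8.336) -> (23.039,1.789) [heading=67, draw]
  FD 13.1: (23.039,1.789) -> (28.158,13.848) [heading=67, draw]
  REPEAT 2 [
    -- iteration 1/2 --
    LT 45: heading 67 -> 112
    LT 90: heading 112 -> 202
    RT 213: heading 202 -> 349
    -- iteration 2/2 --
    LT 45: heading 349 -> 34
    LT 90: heading 34 -> 124
    RT 213: heading 124 -> 271
  ]
]
Final: pos=(28.158,13.848), heading=271, 4 segment(s) drawn

Segment endpoints: x in {2, 9.641, 18.741, 23.039, 28.158}, y in {-8.336, 1.087, 1.789, 9, 13.848}
xmin=2, ymin=-8.336, xmax=28.158, ymax=13.848

Answer: 2 -8.336 28.158 13.848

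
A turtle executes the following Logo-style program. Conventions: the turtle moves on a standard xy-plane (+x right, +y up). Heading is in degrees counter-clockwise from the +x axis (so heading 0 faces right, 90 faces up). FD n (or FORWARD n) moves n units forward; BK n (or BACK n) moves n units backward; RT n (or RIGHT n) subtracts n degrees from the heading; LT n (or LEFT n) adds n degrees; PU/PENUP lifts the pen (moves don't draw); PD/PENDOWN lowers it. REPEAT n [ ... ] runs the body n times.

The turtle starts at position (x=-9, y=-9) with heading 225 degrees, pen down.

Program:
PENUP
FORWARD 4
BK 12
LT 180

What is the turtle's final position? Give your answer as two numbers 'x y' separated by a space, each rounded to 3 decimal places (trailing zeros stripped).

Executing turtle program step by step:
Start: pos=(-9,-9), heading=225, pen down
PU: pen up
FD 4: (-9,-9) -> (-11.828,-11.828) [heading=225, move]
BK 12: (-11.828,-11.828) -> (-3.343,-3.343) [heading=225, move]
LT 180: heading 225 -> 45
Final: pos=(-3.343,-3.343), heading=45, 0 segment(s) drawn

Answer: -3.343 -3.343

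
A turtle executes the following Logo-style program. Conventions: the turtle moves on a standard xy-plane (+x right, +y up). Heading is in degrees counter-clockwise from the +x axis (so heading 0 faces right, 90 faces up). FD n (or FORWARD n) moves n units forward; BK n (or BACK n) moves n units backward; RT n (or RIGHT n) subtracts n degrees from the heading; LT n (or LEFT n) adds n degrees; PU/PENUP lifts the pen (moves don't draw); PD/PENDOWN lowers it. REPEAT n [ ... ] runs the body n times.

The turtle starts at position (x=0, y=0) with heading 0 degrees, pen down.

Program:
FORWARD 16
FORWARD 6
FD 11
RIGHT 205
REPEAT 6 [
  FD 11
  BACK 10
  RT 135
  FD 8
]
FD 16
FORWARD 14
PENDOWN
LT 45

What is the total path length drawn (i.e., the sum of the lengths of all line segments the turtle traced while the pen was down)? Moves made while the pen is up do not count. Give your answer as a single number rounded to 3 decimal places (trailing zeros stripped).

Executing turtle program step by step:
Start: pos=(0,0), heading=0, pen down
FD 16: (0,0) -> (16,0) [heading=0, draw]
FD 6: (16,0) -> (22,0) [heading=0, draw]
FD 11: (22,0) -> (33,0) [heading=0, draw]
RT 205: heading 0 -> 155
REPEAT 6 [
  -- iteration 1/6 --
  FD 11: (33,0) -> (23.031,4.649) [heading=155, draw]
  BK 10: (23.031,4.649) -> (32.094,0.423) [heading=155, draw]
  RT 135: heading 155 -> 20
  FD 8: (32.094,0.423) -> (39.611,3.159) [heading=20, draw]
  -- iteration 2/6 --
  FD 11: (39.611,3.159) -> (49.948,6.921) [heading=20, draw]
  BK 10: (49.948,6.921) -> (40.551,3.501) [heading=20, draw]
  RT 135: heading 20 -> 245
  FD 8: (40.551,3.501) -> (37.17,-3.75) [heading=245, draw]
  -- iteration 3/6 --
  FD 11: (37.17,-3.75) -> (32.521,-13.719) [heading=245, draw]
  BK 10: (32.521,-13.719) -> (36.747,-4.656) [heading=245, draw]
  RT 135: heading 245 -> 110
  FD 8: (36.747,-4.656) -> (34.011,2.862) [heading=110, draw]
  -- iteration 4/6 --
  FD 11: (34.011,2.862) -> (30.249,13.198) [heading=110, draw]
  BK 10: (30.249,13.198) -> (33.669,3.801) [heading=110, draw]
  RT 135: heading 110 -> 335
  FD 8: (33.669,3.801) -> (40.92,0.42) [heading=335, draw]
  -- iteration 5/6 --
  FD 11: (40.92,0.42) -> (50.889,-4.228) [heading=335, draw]
  BK 10: (50.889,-4.228) -> (41.826,-0.002) [heading=335, draw]
  RT 135: heading 335 -> 200
  FD 8: (41.826,-0.002) -> (34.308,-2.738) [heading=200, draw]
  -- iteration 6/6 --
  FD 11: (34.308,-2.738) -> (23.972,-6.501) [heading=200, draw]
  BK 10: (23.972,-6.501) -> (33.369,-3.08) [heading=200, draw]
  RT 135: heading 200 -> 65
  FD 8: (33.369,-3.08) -> (36.75,4.17) [heading=65, draw]
]
FD 16: (36.75,4.17) -> (43.512,18.671) [heading=65, draw]
FD 14: (43.512,18.671) -> (49.428,31.359) [heading=65, draw]
PD: pen down
LT 45: heading 65 -> 110
Final: pos=(49.428,31.359), heading=110, 23 segment(s) drawn

Segment lengths:
  seg 1: (0,0) -> (16,0), length = 16
  seg 2: (16,0) -> (22,0), length = 6
  seg 3: (22,0) -> (33,0), length = 11
  seg 4: (33,0) -> (23.031,4.649), length = 11
  seg 5: (23.031,4.649) -> (32.094,0.423), length = 10
  seg 6: (32.094,0.423) -> (39.611,3.159), length = 8
  seg 7: (39.611,3.159) -> (49.948,6.921), length = 11
  seg 8: (49.948,6.921) -> (40.551,3.501), length = 10
  seg 9: (40.551,3.501) -> (37.17,-3.75), length = 8
  seg 10: (37.17,-3.75) -> (32.521,-13.719), length = 11
  seg 11: (32.521,-13.719) -> (36.747,-4.656), length = 10
  seg 12: (36.747,-4.656) -> (34.011,2.862), length = 8
  seg 13: (34.011,2.862) -> (30.249,13.198), length = 11
  seg 14: (30.249,13.198) -> (33.669,3.801), length = 10
  seg 15: (33.669,3.801) -> (40.92,0.42), length = 8
  seg 16: (40.92,0.42) -> (50.889,-4.228), length = 11
  seg 17: (50.889,-4.228) -> (41.826,-0.002), length = 10
  seg 18: (41.826,-0.002) -> (34.308,-2.738), length = 8
  seg 19: (34.308,-2.738) -> (23.972,-6.501), length = 11
  seg 20: (23.972,-6.501) -> (33.369,-3.08), length = 10
  seg 21: (33.369,-3.08) -> (36.75,4.17), length = 8
  seg 22: (36.75,4.17) -> (43.512,18.671), length = 16
  seg 23: (43.512,18.671) -> (49.428,31.359), length = 14
Total = 237

Answer: 237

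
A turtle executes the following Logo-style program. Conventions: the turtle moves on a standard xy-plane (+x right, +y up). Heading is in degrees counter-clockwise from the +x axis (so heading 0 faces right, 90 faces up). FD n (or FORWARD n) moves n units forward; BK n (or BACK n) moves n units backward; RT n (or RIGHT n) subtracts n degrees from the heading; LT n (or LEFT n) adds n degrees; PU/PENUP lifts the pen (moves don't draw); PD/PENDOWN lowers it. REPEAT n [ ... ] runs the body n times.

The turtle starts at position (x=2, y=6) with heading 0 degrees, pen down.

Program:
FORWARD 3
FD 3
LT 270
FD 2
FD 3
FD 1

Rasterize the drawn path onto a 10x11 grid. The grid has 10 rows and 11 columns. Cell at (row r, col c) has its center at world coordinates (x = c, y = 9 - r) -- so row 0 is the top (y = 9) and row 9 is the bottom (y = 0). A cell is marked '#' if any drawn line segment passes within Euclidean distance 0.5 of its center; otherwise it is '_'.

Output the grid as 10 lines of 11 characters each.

Segment 0: (2,6) -> (5,6)
Segment 1: (5,6) -> (8,6)
Segment 2: (8,6) -> (8,4)
Segment 3: (8,4) -> (8,1)
Segment 4: (8,1) -> (8,0)

Answer: ___________
___________
___________
__#######__
________#__
________#__
________#__
________#__
________#__
________#__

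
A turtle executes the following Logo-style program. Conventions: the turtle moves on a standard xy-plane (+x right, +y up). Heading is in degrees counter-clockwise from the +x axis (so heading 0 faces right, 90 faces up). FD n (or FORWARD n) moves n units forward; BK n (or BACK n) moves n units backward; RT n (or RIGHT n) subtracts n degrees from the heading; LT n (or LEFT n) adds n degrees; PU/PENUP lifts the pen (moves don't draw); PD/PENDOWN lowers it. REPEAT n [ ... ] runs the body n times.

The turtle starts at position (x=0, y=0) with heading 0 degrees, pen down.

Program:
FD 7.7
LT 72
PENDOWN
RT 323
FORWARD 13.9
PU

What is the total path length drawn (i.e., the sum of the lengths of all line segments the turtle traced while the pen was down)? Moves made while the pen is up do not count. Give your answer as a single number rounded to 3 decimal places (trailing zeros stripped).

Executing turtle program step by step:
Start: pos=(0,0), heading=0, pen down
FD 7.7: (0,0) -> (7.7,0) [heading=0, draw]
LT 72: heading 0 -> 72
PD: pen down
RT 323: heading 72 -> 109
FD 13.9: (7.7,0) -> (3.175,13.143) [heading=109, draw]
PU: pen up
Final: pos=(3.175,13.143), heading=109, 2 segment(s) drawn

Segment lengths:
  seg 1: (0,0) -> (7.7,0), length = 7.7
  seg 2: (7.7,0) -> (3.175,13.143), length = 13.9
Total = 21.6

Answer: 21.6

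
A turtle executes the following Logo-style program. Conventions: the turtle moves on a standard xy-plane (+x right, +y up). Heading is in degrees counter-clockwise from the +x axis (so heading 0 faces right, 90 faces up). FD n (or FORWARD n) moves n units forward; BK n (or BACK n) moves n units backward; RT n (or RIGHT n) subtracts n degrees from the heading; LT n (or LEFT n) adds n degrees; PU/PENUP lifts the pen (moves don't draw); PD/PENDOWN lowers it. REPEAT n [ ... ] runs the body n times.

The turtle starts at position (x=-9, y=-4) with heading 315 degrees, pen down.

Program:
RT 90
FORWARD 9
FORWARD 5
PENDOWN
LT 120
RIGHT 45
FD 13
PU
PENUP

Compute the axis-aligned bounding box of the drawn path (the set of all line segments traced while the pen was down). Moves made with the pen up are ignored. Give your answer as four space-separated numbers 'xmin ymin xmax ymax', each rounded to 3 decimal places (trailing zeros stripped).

Executing turtle program step by step:
Start: pos=(-9,-4), heading=315, pen down
RT 90: heading 315 -> 225
FD 9: (-9,-4) -> (-15.364,-10.364) [heading=225, draw]
FD 5: (-15.364,-10.364) -> (-18.899,-13.899) [heading=225, draw]
PD: pen down
LT 120: heading 225 -> 345
RT 45: heading 345 -> 300
FD 13: (-18.899,-13.899) -> (-12.399,-25.158) [heading=300, draw]
PU: pen up
PU: pen up
Final: pos=(-12.399,-25.158), heading=300, 3 segment(s) drawn

Segment endpoints: x in {-18.899, -15.364, -12.399, -9}, y in {-25.158, -13.899, -10.364, -4}
xmin=-18.899, ymin=-25.158, xmax=-9, ymax=-4

Answer: -18.899 -25.158 -9 -4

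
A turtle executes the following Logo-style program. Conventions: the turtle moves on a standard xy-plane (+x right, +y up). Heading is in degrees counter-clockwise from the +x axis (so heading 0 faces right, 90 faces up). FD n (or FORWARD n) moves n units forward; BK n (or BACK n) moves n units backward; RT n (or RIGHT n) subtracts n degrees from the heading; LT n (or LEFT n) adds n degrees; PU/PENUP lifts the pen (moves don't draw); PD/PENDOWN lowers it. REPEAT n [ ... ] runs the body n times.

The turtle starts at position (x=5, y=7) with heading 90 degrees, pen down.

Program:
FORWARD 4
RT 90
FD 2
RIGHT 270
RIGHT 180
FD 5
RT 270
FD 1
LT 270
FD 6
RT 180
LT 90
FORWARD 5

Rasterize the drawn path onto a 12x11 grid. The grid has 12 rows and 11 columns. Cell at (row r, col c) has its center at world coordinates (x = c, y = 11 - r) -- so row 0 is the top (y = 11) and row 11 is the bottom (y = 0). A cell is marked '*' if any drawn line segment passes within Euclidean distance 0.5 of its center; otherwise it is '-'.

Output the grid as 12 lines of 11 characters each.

Answer: -----***---
-----*-*---
-----*-*---
-----*-*---
-----*-*---
-------**--
--------*--
--------*--
--------*--
--------*--
--------*--
---******--

Derivation:
Segment 0: (5,7) -> (5,11)
Segment 1: (5,11) -> (7,11)
Segment 2: (7,11) -> (7,6)
Segment 3: (7,6) -> (8,6)
Segment 4: (8,6) -> (8,0)
Segment 5: (8,0) -> (3,-0)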